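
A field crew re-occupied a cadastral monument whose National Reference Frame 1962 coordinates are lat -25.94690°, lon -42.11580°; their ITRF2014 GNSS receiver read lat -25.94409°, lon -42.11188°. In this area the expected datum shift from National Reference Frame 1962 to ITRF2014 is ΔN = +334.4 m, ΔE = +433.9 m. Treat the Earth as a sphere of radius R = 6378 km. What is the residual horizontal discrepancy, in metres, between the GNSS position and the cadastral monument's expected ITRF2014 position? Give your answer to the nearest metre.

Observed coordinate differences: Δφ = +0.00281°, Δλ = +0.00392°.
Converting to metres (1° lat = 111317 m, cos φ = 0.899200): observed ΔN = 312.8 m, observed ΔE = 392.4 m.
Subtracting the expected shift leaves a residual of 312.8 − (334.4) = -21.6 m north and 392.4 − (433.9) = -41.5 m east.
Residual distance = √((-21.6)² + (-41.5)²) = 46.8 m.

47 m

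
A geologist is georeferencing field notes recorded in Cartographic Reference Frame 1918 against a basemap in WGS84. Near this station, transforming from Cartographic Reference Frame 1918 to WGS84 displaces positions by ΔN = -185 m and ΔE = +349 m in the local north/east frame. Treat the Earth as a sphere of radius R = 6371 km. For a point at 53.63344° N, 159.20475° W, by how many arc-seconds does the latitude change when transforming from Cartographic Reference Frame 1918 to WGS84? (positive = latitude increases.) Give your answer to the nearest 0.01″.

On a sphere of radius R, 1 rad of latitude = R, so Δφ = ΔN / R = -185.0 / 6371000 = -2.9038e-05 rad = -5.989″.

Δφ = -5.99″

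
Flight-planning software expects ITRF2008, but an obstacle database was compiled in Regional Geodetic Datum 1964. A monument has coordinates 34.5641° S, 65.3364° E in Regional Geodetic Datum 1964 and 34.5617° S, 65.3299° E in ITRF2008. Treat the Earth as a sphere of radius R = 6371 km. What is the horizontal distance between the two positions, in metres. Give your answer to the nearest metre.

Δφ = -34.5617° − -34.5641° = +0.0024°; Δλ = 65.3299° − 65.3364° = -0.0065°.
1° along a meridian = πR/180 = 111195 m.
ΔN = Δφ × 111195 = 266.9 m; ΔE = Δλ × 111195 × cos(-34.5641°) = -0.0065 × 111195 × 0.823492 = -595.2 m.
Distance = √(ΔE² + ΔN²) = √((-595.2)² + 266.9²) = 652.3 m.

652 m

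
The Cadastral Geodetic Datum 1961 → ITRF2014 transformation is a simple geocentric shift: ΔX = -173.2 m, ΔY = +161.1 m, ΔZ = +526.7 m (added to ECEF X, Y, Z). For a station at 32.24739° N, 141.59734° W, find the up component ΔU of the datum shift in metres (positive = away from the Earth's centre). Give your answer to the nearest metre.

The local up (radial) axis is (cos φ cos λ, cos φ sin λ, sin φ), giving ΔU = 114.795 − 84.637 + 281.034 = 311.19 m.

ΔU = 311 m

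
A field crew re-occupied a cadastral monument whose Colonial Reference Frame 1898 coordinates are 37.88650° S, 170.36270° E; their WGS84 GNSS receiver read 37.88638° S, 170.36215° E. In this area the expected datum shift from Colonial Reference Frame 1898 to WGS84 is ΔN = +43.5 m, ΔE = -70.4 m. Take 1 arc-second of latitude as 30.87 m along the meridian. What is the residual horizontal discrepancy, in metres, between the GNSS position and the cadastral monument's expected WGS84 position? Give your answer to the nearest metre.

Observed coordinate differences: Δφ = +0.00012°, Δλ = -0.00055°.
Converting to metres (1° lat = 111132 m, cos φ = 0.789229): observed ΔN = 13.3 m, observed ΔE = -48.2 m.
Subtracting the expected shift leaves a residual of 13.3 − (43.5) = -30.2 m north and -48.2 − (-70.4) = 22.2 m east.
Residual distance = √((-30.2)² + 22.2²) = 37.4 m.

37 m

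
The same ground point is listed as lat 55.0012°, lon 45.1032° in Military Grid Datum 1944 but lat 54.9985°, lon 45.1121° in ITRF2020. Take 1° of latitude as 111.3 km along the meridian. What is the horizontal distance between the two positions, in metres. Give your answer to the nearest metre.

Δφ = 54.9985° − 55.0012° = -0.0027°; Δλ = 45.1121° − 45.1032° = +0.0089°.
ΔN = Δφ × 111300 = -300.5 m; ΔE = Δλ × 111300 × cos(55.0012°) = +0.0089 × 111300 × 0.573559 = 568.2 m.
Distance = √(ΔE² + ΔN²) = √(568.2² + (-300.5)²) = 642.7 m.

643 m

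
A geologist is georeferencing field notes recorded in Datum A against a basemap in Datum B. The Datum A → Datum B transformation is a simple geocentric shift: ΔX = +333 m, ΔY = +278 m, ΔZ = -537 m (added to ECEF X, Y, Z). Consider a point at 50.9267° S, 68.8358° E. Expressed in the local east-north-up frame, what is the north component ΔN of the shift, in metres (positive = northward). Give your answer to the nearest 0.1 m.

ΔN = -43.9 m

The local north axis is (−sin φ cos λ, −sin φ sin λ, cos φ), giving ΔN = 93.337 + 201.265 − 338.479 = -43.88 m.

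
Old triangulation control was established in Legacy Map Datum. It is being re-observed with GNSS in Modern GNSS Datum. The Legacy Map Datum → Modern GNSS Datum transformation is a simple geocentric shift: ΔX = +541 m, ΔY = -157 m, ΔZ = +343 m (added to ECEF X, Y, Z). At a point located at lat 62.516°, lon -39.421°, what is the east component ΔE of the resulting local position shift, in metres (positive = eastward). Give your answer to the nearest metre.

At φ = 62.516°, λ = -39.421°: sin φ = 0.887140, cos φ = 0.461501, sin λ = -0.635014, cos λ = 0.772501.
ΔE = −sin λ·ΔX + cos λ·ΔY = −(-0.635014)·(541) + (0.772501)·(-157) = 222.26 m.

ΔE = 222 m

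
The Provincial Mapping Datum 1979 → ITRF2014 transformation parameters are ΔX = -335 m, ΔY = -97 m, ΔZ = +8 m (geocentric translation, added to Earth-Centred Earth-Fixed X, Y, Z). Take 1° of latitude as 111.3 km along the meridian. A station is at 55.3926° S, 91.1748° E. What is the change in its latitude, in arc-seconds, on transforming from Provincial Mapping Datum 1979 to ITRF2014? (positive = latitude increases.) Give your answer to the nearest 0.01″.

sin φ = -0.823063, cos φ = 0.567950, sin λ = 0.999790, cos λ = -0.020503.
North component: ΔN = −sin φ cos λ·ΔX − sin φ sin λ·ΔY + cos φ·ΔZ = −(-0.823063)(-0.020503)(-335) − (-0.823063)(0.999790)(-97) + (0.567950)(8) = -69.62 m.
1° of latitude spans 111300 m, so Δφ = -69.62 / 111300 × 3600 = -2.252″.

Δφ = -2.25″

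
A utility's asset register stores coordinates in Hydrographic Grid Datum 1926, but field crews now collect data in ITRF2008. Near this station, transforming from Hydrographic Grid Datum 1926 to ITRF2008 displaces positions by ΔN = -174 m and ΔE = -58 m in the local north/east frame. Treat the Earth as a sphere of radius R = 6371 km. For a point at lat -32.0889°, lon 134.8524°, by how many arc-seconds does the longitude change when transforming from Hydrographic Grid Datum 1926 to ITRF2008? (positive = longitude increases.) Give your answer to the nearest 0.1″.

At latitude -32.0889°, cos φ = 0.847225.
One radian of longitude at latitude φ spans R cos φ, so Δλ = ΔE / (R cos φ) = -58.0 / (6371000 × 0.847225) = -1.0745e-05 rad = -2.216″.

Δλ = -2.2″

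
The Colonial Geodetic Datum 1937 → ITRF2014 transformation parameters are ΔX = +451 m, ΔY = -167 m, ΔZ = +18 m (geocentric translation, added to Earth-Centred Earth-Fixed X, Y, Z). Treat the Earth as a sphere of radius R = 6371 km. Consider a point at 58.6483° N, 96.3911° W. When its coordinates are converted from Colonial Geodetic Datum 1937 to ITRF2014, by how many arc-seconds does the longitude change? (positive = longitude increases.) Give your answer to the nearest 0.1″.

sin φ = 0.853990, cos φ = 0.520290, sin λ = -0.993785, cos λ = -0.111315.
East component: ΔE = −sin λ·ΔX + cos λ·ΔY = −(-0.993785)(451) + (-0.111315)(-167) = 466.79 m.
1° of latitude spans πR/180 = 111195 m; at latitude φ, 1° of longitude spans that × cos φ = 57853.6 m, so Δλ = 466.79 / 57853.6 × 3600 = 29.046″.

Δλ = 29.0″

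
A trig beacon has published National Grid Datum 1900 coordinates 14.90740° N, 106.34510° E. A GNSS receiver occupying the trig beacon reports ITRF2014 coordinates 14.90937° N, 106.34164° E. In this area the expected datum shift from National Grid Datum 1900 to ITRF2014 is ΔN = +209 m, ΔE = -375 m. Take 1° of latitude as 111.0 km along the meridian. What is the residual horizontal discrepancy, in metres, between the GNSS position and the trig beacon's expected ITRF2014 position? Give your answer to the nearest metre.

10 m

Observed coordinate differences: Δφ = +0.00197°, Δλ = -0.00346°.
Converting to metres (1° lat = 111000 m, cos φ = 0.966343): observed ΔN = 218.7 m, observed ΔE = -371.1 m.
Subtracting the expected shift leaves a residual of 218.7 − (209) = 9.7 m north and -371.1 − (-375) = 3.9 m east.
Residual distance = √(9.7² + 3.9²) = 10.4 m.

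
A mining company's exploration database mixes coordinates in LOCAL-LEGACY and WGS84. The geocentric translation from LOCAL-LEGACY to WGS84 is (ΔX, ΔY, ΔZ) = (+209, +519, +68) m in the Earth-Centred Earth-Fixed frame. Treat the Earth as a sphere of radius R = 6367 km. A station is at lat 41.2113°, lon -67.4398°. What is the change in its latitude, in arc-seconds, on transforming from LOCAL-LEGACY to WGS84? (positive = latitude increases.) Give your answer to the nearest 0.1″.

sin φ = 0.658838, cos φ = 0.752285, sin λ = -0.923477, cos λ = 0.383654.
North component: ΔN = −sin φ cos λ·ΔX − sin φ sin λ·ΔY + cos φ·ΔZ = −(0.658838)(0.383654)(209) − (0.658838)(-0.923477)(519) + (0.752285)(68) = 314.10 m.
1° of latitude spans πR/180 = 111125 m, so Δφ = 314.10 / 111125 × 3600 = 10.175″.

Δφ = 10.2″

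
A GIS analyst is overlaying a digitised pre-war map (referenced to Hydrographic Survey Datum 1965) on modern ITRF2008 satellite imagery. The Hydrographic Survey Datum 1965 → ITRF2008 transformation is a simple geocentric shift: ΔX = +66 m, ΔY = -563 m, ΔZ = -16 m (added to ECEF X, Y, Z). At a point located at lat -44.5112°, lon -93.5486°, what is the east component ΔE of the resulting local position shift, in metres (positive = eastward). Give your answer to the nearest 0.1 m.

ΔE = 100.7 m

The local east axis at (φ, λ) is (−sin λ, cos λ, 0), so ΔE = −sin(-93.5486°)·66 + cos(-93.5486°)·(-563) = 100.72 m.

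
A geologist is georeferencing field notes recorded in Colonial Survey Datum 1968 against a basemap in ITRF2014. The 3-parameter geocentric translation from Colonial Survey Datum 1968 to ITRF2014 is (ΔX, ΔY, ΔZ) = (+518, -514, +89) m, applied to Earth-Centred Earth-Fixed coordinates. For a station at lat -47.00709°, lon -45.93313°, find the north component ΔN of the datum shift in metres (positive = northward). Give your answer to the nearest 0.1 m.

The local north axis is (−sin φ cos λ, −sin φ sin λ, cos φ), giving ΔN = 263.513 + 270.137 + 60.690 = 594.34 m.

ΔN = 594.3 m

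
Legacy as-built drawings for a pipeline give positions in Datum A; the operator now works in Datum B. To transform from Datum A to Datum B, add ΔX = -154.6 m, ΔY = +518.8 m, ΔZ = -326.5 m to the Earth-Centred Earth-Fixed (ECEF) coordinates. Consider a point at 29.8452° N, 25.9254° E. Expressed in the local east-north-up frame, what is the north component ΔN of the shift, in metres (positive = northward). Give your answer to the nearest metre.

At φ = 29.8452°, λ = 25.9254°: sin φ = 0.497658, cos φ = 0.867373, sin λ = 0.437201, cos λ = 0.899364.
ΔN = −sin φ cos λ·ΔX − sin φ sin λ·ΔY + cos φ·ΔZ = −(0.497658)(0.899364)(-154.6) − (0.497658)(0.437201)(518.8) + (0.867373)(-326.5) = -326.88 m.

ΔN = -327 m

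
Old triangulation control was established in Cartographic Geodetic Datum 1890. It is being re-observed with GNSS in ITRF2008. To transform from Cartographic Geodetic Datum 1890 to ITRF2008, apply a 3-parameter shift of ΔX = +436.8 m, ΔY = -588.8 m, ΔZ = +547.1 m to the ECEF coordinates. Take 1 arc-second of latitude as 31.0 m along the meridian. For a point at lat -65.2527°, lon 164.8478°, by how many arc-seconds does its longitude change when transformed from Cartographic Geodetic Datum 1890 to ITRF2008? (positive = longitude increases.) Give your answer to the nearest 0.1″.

sin φ = -0.908163, cos φ = 0.418617, sin λ = 0.261384, cos λ = -0.965235.
East component: ΔE = −sin λ·ΔX + cos λ·ΔY = −(0.261384)(436.8) + (-0.965235)(-588.8) = 454.16 m.
1° of latitude spans 3600 × 31.00 = 111600 m; at latitude φ, 1° of longitude spans that × cos φ = 46717.7 m, so Δλ = 454.16 / 46717.7 × 3600 = 34.997″.

Δλ = 35.0″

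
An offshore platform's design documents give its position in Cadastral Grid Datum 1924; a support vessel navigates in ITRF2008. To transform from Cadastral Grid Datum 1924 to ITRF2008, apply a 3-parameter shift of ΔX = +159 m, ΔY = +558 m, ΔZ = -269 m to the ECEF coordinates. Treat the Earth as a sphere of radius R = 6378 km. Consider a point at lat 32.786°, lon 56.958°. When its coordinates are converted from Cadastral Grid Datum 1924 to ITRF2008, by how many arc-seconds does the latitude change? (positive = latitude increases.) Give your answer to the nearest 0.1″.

sin φ = 0.541503, cos φ = 0.840699, sin λ = 0.838271, cos λ = 0.545254.
North component: ΔN = −sin φ cos λ·ΔX − sin φ sin λ·ΔY + cos φ·ΔZ = −(0.541503)(0.545254)(159) − (0.541503)(0.838271)(558) + (0.840699)(-269) = -526.38 m.
1° of latitude spans πR/180 = 111317 m, so Δφ = -526.38 / 111317 × 3600 = -17.023″.

Δφ = -17.0″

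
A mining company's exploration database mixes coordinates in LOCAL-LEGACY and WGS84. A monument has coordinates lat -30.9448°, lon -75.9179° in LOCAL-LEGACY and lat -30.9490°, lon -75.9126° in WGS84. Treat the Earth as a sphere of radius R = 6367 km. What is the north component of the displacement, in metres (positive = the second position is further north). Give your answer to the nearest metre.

Δφ = -30.9490° − -30.9448° = -0.0042°; Δλ = -75.9126° − -75.9179° = +0.0053°.
1° along a meridian = πR/180 = 111125 m.
ΔN = Δφ × 111125 = -466.7 m; ΔE = Δλ × 111125 × cos(-30.9448°) = +0.0053 × 111125 × 0.857663 = 505.1 m.

ΔN = -467 m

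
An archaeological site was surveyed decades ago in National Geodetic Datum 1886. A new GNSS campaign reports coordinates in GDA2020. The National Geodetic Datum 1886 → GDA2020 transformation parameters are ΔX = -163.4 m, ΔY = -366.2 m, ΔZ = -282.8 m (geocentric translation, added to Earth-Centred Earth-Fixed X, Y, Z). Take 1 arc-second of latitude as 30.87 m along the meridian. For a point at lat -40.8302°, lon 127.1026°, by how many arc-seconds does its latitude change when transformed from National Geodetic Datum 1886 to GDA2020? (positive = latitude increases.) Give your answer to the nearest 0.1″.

Δφ = -11.0″

sin φ = -0.653820, cos φ = 0.756651, sin λ = 0.797557, cos λ = -0.603244.
North component: ΔN = −sin φ cos λ·ΔX − sin φ sin λ·ΔY + cos φ·ΔZ = −(-0.653820)(-0.603244)(-163.4) − (-0.653820)(0.797557)(-366.2) + (0.756651)(-282.8) = -340.49 m.
1° of latitude spans 3600 × 30.87 = 111132 m, so Δφ = -340.49 / 111132 × 3600 = -11.030″.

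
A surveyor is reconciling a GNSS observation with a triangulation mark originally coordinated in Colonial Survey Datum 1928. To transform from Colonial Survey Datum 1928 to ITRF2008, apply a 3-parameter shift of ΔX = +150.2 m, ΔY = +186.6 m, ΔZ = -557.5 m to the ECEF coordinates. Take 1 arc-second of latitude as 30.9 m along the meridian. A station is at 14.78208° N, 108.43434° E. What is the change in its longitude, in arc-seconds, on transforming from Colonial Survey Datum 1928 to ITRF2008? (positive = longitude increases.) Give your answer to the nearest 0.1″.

Δλ = -6.7″

sin φ = 0.255143, cos φ = 0.966903, sin λ = 0.948687, cos λ = -0.316218.
East component: ΔE = −sin λ·ΔX + cos λ·ΔY = −(0.948687)(150.2) + (-0.316218)(186.6) = -201.50 m.
1° of latitude spans 3600 × 30.90 = 111240 m; at latitude φ, 1° of longitude spans that × cos φ = 107558.3 m, so Δλ = -201.50 / 107558.3 × 3600 = -6.744″.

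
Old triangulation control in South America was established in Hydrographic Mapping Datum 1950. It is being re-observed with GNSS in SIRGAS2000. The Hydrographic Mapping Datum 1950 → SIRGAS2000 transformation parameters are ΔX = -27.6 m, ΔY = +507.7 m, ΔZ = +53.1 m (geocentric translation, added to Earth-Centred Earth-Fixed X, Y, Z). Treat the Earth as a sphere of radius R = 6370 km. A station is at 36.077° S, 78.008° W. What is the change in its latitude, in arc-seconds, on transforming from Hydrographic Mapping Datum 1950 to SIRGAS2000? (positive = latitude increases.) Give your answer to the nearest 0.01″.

Δφ = -8.19″

sin φ = -0.588872, cos φ = 0.808226, sin λ = -0.978177, cos λ = 0.207775.
North component: ΔN = −sin φ cos λ·ΔX − sin φ sin λ·ΔY + cos φ·ΔZ = −(-0.588872)(0.207775)(-27.6) − (-0.588872)(-0.978177)(507.7) + (0.808226)(53.1) = -252.91 m.
1° of latitude spans πR/180 = 111177 m, so Δφ = -252.91 / 111177 × 3600 = -8.189″.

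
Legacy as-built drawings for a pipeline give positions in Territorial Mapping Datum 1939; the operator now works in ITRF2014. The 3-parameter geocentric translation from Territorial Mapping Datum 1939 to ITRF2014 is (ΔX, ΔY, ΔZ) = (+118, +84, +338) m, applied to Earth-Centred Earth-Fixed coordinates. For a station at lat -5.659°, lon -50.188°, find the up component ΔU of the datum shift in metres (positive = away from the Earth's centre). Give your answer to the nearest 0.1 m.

ΔU = -22.4 m

The local up (radial) axis is (cos φ cos λ, cos φ sin λ, sin φ), giving ΔU = 75.184 − 64.210 − 33.329 = -22.36 m.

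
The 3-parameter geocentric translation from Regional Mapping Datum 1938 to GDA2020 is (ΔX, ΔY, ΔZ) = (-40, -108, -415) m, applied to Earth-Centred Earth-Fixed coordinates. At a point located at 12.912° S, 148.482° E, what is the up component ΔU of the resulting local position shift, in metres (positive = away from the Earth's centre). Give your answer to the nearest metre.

ΔU = 71 m

The local up (radial) axis is (cos φ cos λ, cos φ sin λ, sin φ), giving ΔU = 33.237 − 55.031 + 92.734 = 70.94 m.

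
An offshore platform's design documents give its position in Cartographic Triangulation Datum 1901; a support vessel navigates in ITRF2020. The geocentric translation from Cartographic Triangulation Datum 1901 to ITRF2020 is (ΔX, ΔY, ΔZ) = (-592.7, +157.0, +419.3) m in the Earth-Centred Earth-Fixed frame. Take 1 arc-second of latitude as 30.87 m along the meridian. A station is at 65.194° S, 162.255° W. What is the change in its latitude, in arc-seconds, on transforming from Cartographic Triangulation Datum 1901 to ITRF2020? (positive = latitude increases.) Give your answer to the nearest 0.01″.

Δφ = 20.89″

sin φ = -0.907734, cos φ = 0.419547, sin λ = -0.304781, cos λ = -0.952422.
North component: ΔN = −sin φ cos λ·ΔX − sin φ sin λ·ΔY + cos φ·ΔZ = −(-0.907734)(-0.952422)(-592.7) − (-0.907734)(-0.304781)(157.0) + (0.419547)(419.3) = 644.90 m.
1° of latitude spans 3600 × 30.87 = 111132 m, so Δφ = 644.90 / 111132 × 3600 = 20.891″.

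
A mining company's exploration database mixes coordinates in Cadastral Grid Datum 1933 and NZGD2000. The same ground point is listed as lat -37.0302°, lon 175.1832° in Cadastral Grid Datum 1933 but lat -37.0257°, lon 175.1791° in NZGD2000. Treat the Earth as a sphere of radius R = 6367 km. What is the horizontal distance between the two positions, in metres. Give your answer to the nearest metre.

618 m

Δφ = -37.0257° − -37.0302° = +0.0045°; Δλ = 175.1791° − 175.1832° = -0.0041°.
1° along a meridian = πR/180 = 111125 m.
ΔN = Δφ × 111125 = 500.1 m; ΔE = Δλ × 111125 × cos(-37.0302°) = -0.0041 × 111125 × 0.798318 = -363.7 m.
Distance = √(ΔE² + ΔN²) = √((-363.7)² + 500.1²) = 618.4 m.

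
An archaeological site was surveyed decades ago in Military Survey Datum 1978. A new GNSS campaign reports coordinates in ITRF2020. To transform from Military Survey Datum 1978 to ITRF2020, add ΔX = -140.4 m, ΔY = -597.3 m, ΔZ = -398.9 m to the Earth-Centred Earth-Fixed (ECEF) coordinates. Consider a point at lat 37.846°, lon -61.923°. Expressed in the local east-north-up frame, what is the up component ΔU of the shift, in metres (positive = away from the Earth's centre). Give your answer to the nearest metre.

At φ = 37.846°, λ = -61.923°: sin φ = 0.613541, cos φ = 0.789663, sin λ = -0.882316, cos λ = 0.470658.
ΔU = cos φ cos λ·ΔX + cos φ sin λ·ΔY + sin φ·ΔZ = (0.789663)(0.470658)(-140.4) + (0.789663)(-0.882316)(-597.3) + (0.613541)(-398.9) = 119.24 m.

ΔU = 119 m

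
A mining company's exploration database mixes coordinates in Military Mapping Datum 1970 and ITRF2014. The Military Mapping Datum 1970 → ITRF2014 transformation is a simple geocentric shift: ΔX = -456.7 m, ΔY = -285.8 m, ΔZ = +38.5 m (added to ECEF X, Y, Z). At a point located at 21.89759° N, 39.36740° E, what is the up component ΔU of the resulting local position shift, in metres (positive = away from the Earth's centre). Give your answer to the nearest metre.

At φ = 21.89759°, λ = 39.36740°: sin φ = 0.372949, cos φ = 0.927852, sin λ = 0.634291, cos λ = 0.773095.
ΔU = cos φ cos λ·ΔX + cos φ sin λ·ΔY + sin φ·ΔZ = (0.927852)(0.773095)(-456.7) + (0.927852)(0.634291)(-285.8) + (0.372949)(38.5) = -481.44 m.

ΔU = -481 m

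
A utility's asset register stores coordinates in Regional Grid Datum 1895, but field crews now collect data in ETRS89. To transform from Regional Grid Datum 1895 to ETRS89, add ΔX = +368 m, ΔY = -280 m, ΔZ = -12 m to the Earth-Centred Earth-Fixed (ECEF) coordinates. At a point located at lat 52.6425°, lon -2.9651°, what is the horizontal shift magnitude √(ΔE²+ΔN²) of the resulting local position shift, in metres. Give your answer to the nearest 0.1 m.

At φ = 52.6425°, λ = -2.9651°: sin φ = 0.794865, cos φ = 0.606786, sin λ = -0.051728, cos λ = 0.998661.
ΔE = −sin λ·ΔX + cos λ·ΔY = −(-0.051728)·(368) + (0.998661)·(-280) = -260.59 m.
ΔN = −sin φ cos λ·ΔX − sin φ sin λ·ΔY + cos φ·ΔZ = −(0.794865)(0.998661)(368) − (0.794865)(-0.051728)(-280) + (0.606786)(-12) = -310.91 m.
Horizontal magnitude = √(ΔE² + ΔN²) = √((-260.59)² + (-310.91)²) = 405.68 m.

405.7 m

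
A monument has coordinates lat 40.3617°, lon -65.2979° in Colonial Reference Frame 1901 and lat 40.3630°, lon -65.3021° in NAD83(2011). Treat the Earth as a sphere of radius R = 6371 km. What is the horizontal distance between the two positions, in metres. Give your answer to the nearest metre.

384 m

Δφ = 40.3630° − 40.3617° = +0.0013°; Δλ = -65.3021° − -65.2979° = -0.0042°.
1° along a meridian = πR/180 = 111195 m.
ΔN = Δφ × 111195 = 144.6 m; ΔE = Δλ × 111195 × cos(40.3617°) = -0.0042 × 111195 × 0.761971 = -355.9 m.
Distance = √(ΔE² + ΔN²) = √((-355.9)² + 144.6²) = 384.1 m.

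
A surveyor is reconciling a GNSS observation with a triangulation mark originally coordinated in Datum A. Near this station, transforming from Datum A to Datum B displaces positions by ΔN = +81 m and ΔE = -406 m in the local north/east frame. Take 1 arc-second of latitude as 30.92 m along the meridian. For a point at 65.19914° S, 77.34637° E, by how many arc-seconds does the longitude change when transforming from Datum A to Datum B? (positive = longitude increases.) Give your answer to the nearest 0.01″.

Δλ = -31.30″

At latitude -65.19914°, cos φ = 0.419466.
1″ of longitude at this latitude = 30.92 × cos φ = 12.9699 m, so Δλ = -406.0 / 12.9699 = -31.303″.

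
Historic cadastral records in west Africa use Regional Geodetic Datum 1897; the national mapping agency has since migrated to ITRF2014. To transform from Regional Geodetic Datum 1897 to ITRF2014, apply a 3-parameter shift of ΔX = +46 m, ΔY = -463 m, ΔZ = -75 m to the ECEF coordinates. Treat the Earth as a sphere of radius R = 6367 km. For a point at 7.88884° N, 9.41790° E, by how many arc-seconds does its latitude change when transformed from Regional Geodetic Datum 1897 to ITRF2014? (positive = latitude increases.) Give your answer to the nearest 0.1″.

sin φ = 0.137252, cos φ = 0.990536, sin λ = 0.163634, cos λ = 0.986521.
North component: ΔN = −sin φ cos λ·ΔX − sin φ sin λ·ΔY + cos φ·ΔZ = −(0.137252)(0.986521)(46) − (0.137252)(0.163634)(-463) + (0.990536)(-75) = -70.12 m.
1° of latitude spans πR/180 = 111125 m, so Δφ = -70.12 / 111125 × 3600 = -2.272″.

Δφ = -2.3″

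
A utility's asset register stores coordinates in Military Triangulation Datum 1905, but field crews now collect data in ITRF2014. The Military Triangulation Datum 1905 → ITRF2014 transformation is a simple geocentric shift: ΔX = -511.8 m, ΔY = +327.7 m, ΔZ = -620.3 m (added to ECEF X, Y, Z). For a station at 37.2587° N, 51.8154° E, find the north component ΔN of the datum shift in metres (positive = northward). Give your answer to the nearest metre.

At φ = 37.2587°, λ = 51.8154°: sin φ = 0.605415, cos φ = 0.795910, sin λ = 0.786023, cos λ = 0.618197.
ΔN = −sin φ cos λ·ΔX − sin φ sin λ·ΔY + cos φ·ΔZ = −(0.605415)(0.618197)(-511.8) − (0.605415)(0.786023)(327.7) + (0.795910)(-620.3) = -458.10 m.

ΔN = -458 m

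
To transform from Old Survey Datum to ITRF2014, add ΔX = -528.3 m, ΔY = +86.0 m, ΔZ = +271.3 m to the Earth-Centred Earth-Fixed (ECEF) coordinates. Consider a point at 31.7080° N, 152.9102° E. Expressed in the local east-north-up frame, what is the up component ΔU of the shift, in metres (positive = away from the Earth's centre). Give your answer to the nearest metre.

The local up (radial) axis is (cos φ cos λ, cos φ sin λ, sin φ), giving ΔU = 400.138 + 33.318 + 142.593 = 576.05 m.

ΔU = 576 m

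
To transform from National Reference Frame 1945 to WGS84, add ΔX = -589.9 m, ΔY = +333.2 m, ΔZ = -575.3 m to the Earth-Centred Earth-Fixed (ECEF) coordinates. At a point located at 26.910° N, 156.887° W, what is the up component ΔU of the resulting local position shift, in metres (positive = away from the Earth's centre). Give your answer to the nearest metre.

The local up (radial) axis is (cos φ cos λ, cos φ sin λ, sin φ), giving ΔU = 483.802 − 116.633 − 260.375 = 106.79 m.

ΔU = 107 m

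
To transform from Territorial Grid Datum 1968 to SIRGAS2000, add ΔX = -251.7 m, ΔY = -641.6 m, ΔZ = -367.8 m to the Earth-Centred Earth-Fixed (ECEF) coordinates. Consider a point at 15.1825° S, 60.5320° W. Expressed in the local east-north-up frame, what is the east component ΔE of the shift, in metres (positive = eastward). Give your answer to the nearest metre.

ΔE = -535 m

The local east axis at (φ, λ) is (−sin λ, cos λ, 0), so ΔE = −sin(-60.5320°)·(-251.7) + cos(-60.5320°)·(-641.6) = -534.76 m.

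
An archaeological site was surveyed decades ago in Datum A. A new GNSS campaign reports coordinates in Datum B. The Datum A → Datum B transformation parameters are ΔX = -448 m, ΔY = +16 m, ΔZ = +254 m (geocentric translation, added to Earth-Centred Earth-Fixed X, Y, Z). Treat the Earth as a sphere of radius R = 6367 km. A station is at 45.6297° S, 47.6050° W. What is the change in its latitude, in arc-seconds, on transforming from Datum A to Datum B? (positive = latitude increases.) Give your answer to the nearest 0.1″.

sin φ = -0.714835, cos φ = 0.699293, sin λ = -0.738514, cos λ = 0.674238.
North component: ΔN = −sin φ cos λ·ΔX − sin φ sin λ·ΔY + cos φ·ΔZ = −(-0.714835)(0.674238)(-448) − (-0.714835)(-0.738514)(16) + (0.699293)(254) = -46.75 m.
1° of latitude spans πR/180 = 111125 m, so Δφ = -46.75 / 111125 × 3600 = -1.514″.

Δφ = -1.5″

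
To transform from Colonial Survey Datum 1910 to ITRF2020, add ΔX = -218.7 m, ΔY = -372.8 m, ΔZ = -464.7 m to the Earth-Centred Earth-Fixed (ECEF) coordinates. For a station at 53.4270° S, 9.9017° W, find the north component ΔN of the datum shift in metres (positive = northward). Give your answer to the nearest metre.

ΔN = -398 m

The local north axis is (−sin φ cos λ, −sin φ sin λ, cos φ), giving ΔN = -173.021 + 51.483 − 276.890 = -398.43 m.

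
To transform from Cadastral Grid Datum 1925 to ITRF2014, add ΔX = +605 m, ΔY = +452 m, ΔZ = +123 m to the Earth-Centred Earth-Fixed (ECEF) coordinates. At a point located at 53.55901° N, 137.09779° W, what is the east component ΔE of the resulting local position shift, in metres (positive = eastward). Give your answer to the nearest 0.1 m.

ΔE = 80.8 m

At φ = 53.55901°, λ = -137.09779°: sin φ = 0.804469, cos φ = 0.593995, sin λ = -0.680749, cos λ = -0.732517.
ΔE = −sin λ·ΔX + cos λ·ΔY = −(-0.680749)·(605) + (-0.732517)·(452) = 80.76 m.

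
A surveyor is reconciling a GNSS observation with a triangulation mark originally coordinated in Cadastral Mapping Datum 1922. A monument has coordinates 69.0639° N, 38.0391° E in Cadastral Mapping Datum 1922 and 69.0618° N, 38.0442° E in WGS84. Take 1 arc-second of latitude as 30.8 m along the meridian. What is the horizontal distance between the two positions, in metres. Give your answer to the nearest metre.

308 m

Δφ = 69.0618° − 69.0639° = -0.0021°; Δλ = 38.0442° − 38.0391° = +0.0051°.
1° of latitude = 3600 × 30.80 = 110880 m.
ΔN = Δφ × 110880 = -232.8 m; ΔE = Δλ × 110880 × cos(69.0639°) = +0.0051 × 110880 × 0.357327 = 202.1 m.
Distance = √(ΔE² + ΔN²) = √(202.1² + (-232.8)²) = 308.3 m.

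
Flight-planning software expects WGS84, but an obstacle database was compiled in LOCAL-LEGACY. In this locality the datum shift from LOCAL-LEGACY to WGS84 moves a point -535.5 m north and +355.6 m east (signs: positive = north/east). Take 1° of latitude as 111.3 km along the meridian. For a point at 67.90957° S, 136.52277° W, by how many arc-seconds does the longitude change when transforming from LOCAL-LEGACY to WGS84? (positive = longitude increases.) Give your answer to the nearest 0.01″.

Δλ = 30.58″

At latitude -67.90957°, cos φ = 0.376070.
1° of longitude at this latitude = 111.3 × cos φ = 41.86 km, so Δλ = 355.6 / 41856.5 = 0.0084957° = 30.584″.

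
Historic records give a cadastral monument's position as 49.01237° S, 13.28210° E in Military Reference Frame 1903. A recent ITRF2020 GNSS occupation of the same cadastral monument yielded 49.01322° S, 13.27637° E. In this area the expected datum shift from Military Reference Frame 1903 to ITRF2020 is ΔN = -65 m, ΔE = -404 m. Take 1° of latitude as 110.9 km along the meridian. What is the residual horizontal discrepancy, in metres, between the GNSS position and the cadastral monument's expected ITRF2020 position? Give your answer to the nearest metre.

32 m

Observed coordinate differences: Δφ = -0.00085°, Δλ = -0.00573°.
Converting to metres (1° lat = 110900 m, cos φ = 0.655896): observed ΔN = -94.3 m, observed ΔE = -416.8 m.
Subtracting the expected shift leaves a residual of -94.3 − (-65) = -29.3 m north and -416.8 − (-404) = -12.8 m east.
Residual distance = √((-29.3)² + (-12.8)²) = 31.9 m.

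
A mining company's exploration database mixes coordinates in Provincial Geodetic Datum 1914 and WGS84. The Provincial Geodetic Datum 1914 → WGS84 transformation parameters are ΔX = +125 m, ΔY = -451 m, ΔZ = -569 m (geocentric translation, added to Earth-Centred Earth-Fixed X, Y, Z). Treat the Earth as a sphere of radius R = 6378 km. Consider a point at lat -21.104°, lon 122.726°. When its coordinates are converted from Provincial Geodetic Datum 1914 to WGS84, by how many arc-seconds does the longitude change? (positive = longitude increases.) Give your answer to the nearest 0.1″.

sin φ = -0.360062, cos φ = 0.932928, sin λ = 0.841266, cos λ = -0.540622.
East component: ΔE = −sin λ·ΔX + cos λ·ΔY = −(0.841266)(125) + (-0.540622)(-451) = 138.66 m.
1° of latitude spans πR/180 = 111317 m; at latitude φ, 1° of longitude spans that × cos φ = 103850.9 m, so Δλ = 138.66 / 103850.9 × 3600 = 4.807″.

Δλ = 4.8″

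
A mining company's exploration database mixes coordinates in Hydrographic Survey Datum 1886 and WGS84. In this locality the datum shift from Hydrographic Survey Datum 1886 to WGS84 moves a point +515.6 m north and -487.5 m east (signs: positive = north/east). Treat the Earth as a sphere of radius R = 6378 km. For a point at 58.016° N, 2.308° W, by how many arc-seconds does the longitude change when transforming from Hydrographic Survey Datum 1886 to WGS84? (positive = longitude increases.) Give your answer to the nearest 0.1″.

At latitude 58.016°, cos φ = 0.529682.
One radian of longitude at latitude φ spans R cos φ, so Δλ = ΔE / (R cos φ) = -487.5 / (6378000 × 0.529682) = -1.4430e-04 rad = -29.765″.

Δλ = -29.8″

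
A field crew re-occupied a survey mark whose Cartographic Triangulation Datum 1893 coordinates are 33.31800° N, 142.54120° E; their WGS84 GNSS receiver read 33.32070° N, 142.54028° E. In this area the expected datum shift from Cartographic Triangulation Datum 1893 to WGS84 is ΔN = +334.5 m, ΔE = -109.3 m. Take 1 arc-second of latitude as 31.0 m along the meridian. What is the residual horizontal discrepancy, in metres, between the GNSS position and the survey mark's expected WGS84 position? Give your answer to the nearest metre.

Observed coordinate differences: Δφ = +0.00270°, Δλ = -0.00092°.
Converting to metres (1° lat = 111600 m, cos φ = 0.835635): observed ΔN = 301.3 m, observed ΔE = -85.8 m.
Subtracting the expected shift leaves a residual of 301.3 − (334.5) = -33.2 m north and -85.8 − (-109.3) = 23.5 m east.
Residual distance = √((-33.2)² + 23.5²) = 40.7 m.

41 m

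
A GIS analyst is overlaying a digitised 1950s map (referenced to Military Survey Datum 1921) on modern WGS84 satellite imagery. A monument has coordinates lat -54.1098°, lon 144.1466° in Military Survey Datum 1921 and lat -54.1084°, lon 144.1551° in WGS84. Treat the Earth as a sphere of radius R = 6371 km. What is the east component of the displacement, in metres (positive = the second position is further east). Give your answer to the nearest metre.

Δφ = -54.1084° − -54.1098° = +0.0014°; Δλ = 144.1551° − 144.1466° = +0.0085°.
1° along a meridian = πR/180 = 111195 m.
ΔN = Δφ × 111195 = 155.7 m; ΔE = Δλ × 111195 × cos(-54.1098°) = +0.0085 × 111195 × 0.586234 = 554.1 m.

ΔE = 554 m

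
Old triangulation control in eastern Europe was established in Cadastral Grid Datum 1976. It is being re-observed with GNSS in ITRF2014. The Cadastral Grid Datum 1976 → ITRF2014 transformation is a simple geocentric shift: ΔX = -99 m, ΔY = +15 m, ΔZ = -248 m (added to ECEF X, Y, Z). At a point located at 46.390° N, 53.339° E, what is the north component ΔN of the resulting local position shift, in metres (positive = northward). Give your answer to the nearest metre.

ΔN = -137 m

At φ = 46.390°, λ = 53.339°: sin φ = 0.724051, cos φ = 0.689746, sin λ = 0.802182, cos λ = 0.597079.
ΔN = −sin φ cos λ·ΔX − sin φ sin λ·ΔY + cos φ·ΔZ = −(0.724051)(0.597079)(-99) − (0.724051)(0.802182)(15) + (0.689746)(-248) = -136.97 m.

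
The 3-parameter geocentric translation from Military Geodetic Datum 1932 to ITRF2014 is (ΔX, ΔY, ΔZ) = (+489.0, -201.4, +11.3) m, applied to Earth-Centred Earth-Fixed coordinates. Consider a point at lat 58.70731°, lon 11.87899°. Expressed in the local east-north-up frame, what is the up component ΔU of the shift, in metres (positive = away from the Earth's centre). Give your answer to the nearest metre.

At φ = 58.70731°, λ = 11.87899°: sin φ = 0.854525, cos φ = 0.519410, sin λ = 0.205845, cos λ = 0.978585.
ΔU = cos φ cos λ·ΔX + cos φ sin λ·ΔY + sin φ·ΔZ = (0.519410)(0.978585)(489.0) + (0.519410)(0.205845)(-201.4) + (0.854525)(11.3) = 236.68 m.

ΔU = 237 m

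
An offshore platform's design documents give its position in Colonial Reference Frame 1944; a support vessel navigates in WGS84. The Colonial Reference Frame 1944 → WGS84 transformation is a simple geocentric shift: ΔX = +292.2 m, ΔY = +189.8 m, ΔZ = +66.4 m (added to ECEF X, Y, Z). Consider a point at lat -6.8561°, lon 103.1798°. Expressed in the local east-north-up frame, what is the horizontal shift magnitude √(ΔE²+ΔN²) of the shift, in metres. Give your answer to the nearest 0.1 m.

At φ = -6.8561°, λ = 103.1798°: sin φ = -0.119376, cos φ = 0.992849, sin λ = 0.973659, cos λ = -0.228008.
ΔE = −sin λ·ΔX + cos λ·ΔY = −(0.973659)·(292.2) + (-0.228008)·(189.8) = -327.78 m.
ΔN = −sin φ cos λ·ΔX − sin φ sin λ·ΔY + cos φ·ΔZ = −(-0.119376)(-0.228008)(292.2) − (-0.119376)(0.973659)(189.8) + (0.992849)(66.4) = 80.03 m.
Horizontal magnitude = √(ΔE² + ΔN²) = √((-327.78)² + 80.03²) = 337.41 m.

337.4 m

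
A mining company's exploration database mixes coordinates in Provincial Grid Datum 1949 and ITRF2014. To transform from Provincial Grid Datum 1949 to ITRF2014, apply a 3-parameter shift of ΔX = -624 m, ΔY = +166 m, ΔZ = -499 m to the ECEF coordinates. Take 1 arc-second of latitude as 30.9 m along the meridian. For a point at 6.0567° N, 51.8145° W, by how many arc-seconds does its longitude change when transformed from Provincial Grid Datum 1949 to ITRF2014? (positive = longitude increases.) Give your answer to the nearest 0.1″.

Δλ = -12.6″

sin φ = 0.105513, cos φ = 0.994418, sin λ = -0.786013, cos λ = 0.618209.
East component: ΔE = −sin λ·ΔX + cos λ·ΔY = −(-0.786013)(-624) + (0.618209)(166) = -387.85 m.
1° of latitude spans 3600 × 30.90 = 111240 m; at latitude φ, 1° of longitude spans that × cos φ = 110619.1 m, so Δλ = -387.85 / 110619.1 × 3600 = -12.622″.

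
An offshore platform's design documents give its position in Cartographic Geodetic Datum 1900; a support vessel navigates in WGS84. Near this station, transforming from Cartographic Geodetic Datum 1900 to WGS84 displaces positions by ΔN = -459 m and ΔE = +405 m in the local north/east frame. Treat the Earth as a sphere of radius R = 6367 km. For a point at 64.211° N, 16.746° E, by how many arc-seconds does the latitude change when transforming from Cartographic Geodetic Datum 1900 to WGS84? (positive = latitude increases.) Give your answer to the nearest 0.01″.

On a sphere of radius R, 1 rad of latitude = R, so Δφ = ΔN / R = -459.0 / 6367000 = -7.2090e-05 rad = -14.870″.

Δφ = -14.87″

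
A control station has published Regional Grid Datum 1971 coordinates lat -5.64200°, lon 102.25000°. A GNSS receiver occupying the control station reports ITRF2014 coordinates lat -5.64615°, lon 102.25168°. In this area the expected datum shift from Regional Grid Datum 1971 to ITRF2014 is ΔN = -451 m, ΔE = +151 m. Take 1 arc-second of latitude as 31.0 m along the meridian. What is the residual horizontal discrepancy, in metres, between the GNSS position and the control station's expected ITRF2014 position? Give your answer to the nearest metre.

Observed coordinate differences: Δφ = -0.00415°, Δλ = +0.00168°.
Converting to metres (1° lat = 111600 m, cos φ = 0.995156): observed ΔN = -463.1 m, observed ΔE = 186.6 m.
Subtracting the expected shift leaves a residual of -463.1 − (-451) = -12.1 m north and 186.6 − (151) = 35.6 m east.
Residual distance = √((-12.1)² + 35.6²) = 37.6 m.

38 m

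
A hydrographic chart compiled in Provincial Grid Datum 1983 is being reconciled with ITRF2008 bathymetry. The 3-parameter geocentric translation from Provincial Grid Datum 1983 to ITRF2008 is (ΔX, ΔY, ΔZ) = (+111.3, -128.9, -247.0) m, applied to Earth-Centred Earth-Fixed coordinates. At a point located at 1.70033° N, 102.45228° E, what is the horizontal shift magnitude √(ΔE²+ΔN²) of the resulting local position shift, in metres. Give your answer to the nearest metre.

256 m

At φ = 1.70033°, λ = 102.45228°: sin φ = 0.029672, cos φ = 0.999560, sin λ = 0.976476, cos λ = -0.215626.
ΔE = −sin λ·ΔX + cos λ·ΔY = −(0.976476)·(111.3) + (-0.215626)·(-128.9) = -80.89 m.
ΔN = −sin φ cos λ·ΔX − sin φ sin λ·ΔY + cos φ·ΔZ = −(0.029672)(-0.215626)(111.3) − (0.029672)(0.976476)(-128.9) + (0.999560)(-247.0) = -242.44 m.
Horizontal magnitude = √(ΔE² + ΔN²) = √((-80.89)² + (-242.44)²) = 255.58 m.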